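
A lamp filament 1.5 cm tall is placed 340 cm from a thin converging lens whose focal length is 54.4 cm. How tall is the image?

0.286 cm

1/d_i = 1/f − 1/d_o = 1/(54.40) − 1/(340) = 0.01544, so d_i = 64.76 cm.
m = −d_i/d_o = -0.1905.
|h_i| = |m|·h_o = 0.1905 × 1.5 = 0.286 cm. The image is real, inverted and reduced, on the far side of the lens.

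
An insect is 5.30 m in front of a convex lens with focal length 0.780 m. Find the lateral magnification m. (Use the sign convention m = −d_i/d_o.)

m = -0.173

1/d_i = 1/f − 1/d_o = 1/(0.7800) − 1/(5.30) = 1.093, so d_i = 0.9146 m.
m = −d_i/d_o = −(0.9146)/(5.30) = -0.173.
The image is real, inverted and reduced, on the far side of the lens.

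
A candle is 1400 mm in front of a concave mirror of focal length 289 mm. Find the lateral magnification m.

m = -0.260

1/d_i = 1/f − 1/d_o = 1/(289.0) − 1/(1400) = 0.002746, so d_i = 364.2 mm.
m = −d_i/d_o = −(364.2)/(1400) = -0.260.
The image is real, inverted and reduced, in front of the mirror.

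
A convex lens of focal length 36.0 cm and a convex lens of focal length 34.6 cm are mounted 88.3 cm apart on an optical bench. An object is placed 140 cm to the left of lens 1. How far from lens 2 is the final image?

Lens 1: 1/d_i1 = 1/f₁ − 1/d_o1 = 1/(36.0) − 1/(140) = 0.02063, so d_i1 = 48.46 cm.
The intermediate image is 48.46 cm to the right of lens 1, which is 88.3 − (48.46) = 39.84 cm to the left of lens 2, so d_o2 = +39.84 cm.
Lens 2: 1/d_i2 = 1/f₂ − 1/d_o2 = 1/(34.6) − 1/(39.84) = 0.003801, so d_i2 = 263 cm.
The final image is real, 263 cm to the right of lens 2 (overall magnification ≈ 2.3).

263 cm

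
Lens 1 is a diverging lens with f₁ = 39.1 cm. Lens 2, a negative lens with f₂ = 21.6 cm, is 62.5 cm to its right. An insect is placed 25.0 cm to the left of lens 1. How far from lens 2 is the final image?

16.9 cm

Lens 1 is diverging, so f₁ = −39.1 cm.
Lens 1: 1/d_i1 = 1/f₁ − 1/d_o1 = 1/(-39.1) − 1/(25.0) = -0.06558, so d_i1 = -15.25 cm.
The intermediate image is 15.25 cm to the left of lens 1 (virtual), which is 62.5 − (-15.25) = 77.75 cm to the left of lens 2, so d_o2 = +77.75 cm.
Lens 2 is diverging, so f₂ = −21.6 cm.
Lens 2: 1/d_i2 = 1/f₂ − 1/d_o2 = 1/(-21.6) − 1/(77.75) = -0.05916, so d_i2 = -16.9 cm.
The final image is virtual, 16.9 cm to the left of lens 2 (overall magnification ≈ 0.13).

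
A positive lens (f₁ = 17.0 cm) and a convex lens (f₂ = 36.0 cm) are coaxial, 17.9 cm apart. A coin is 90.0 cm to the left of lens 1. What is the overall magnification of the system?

Lens 1: 1/d_i1 = 1/(17.0) − 1/(90.0) = 0.04771, so d_i1 = 20.96 cm; m₁ = −d_i1/d_o1 = -0.2329.
d_o2 = 17.9 − (20.96) = -3.060 cm (virtual object).
Lens 2: 1/d_i2 = 1/(36.0) − 1/(-3.060) = 0.3546, so d_i2 = 2.820 cm; m₂ = −d_i2/d_o2 = +0.9217.
m = m₁·m₂ = (-0.2329)(+0.9217) = -0.215.

m = -0.215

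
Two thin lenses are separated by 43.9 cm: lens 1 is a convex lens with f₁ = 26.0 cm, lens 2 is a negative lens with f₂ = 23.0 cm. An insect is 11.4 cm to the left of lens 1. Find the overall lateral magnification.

m = +0.470

Lens 1: 1/d_i1 = 1/(26.0) − 1/(11.4) = -0.04926, so d_i1 = -20.30 cm; m₁ = −d_i1/d_o1 = +1.781.
d_o2 = 43.9 − (-20.30) = 64.20 cm.
f₂ = −23.0 cm (diverging).
Lens 2: 1/d_i2 = 1/(-23.0) − 1/(64.20) = -0.05905, so d_i2 = -16.93 cm; m₂ = −d_i2/d_o2 = +0.2638.
m = m₁·m₂ = (+1.781)(+0.2638) = +0.470.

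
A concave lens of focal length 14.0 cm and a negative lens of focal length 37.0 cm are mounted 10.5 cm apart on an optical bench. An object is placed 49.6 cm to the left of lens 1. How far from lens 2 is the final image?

13.6 cm

Lens 1 is diverging, so f₁ = −14.0 cm.
Lens 1: 1/d_i1 = 1/f₁ − 1/d_o1 = 1/(-14.0) − 1/(49.6) = -0.09159, so d_i1 = -10.92 cm.
The intermediate image is 10.92 cm to the left of lens 1 (virtual), which is 10.5 − (-10.92) = 21.42 cm to the left of lens 2, so d_o2 = +21.42 cm.
Lens 2 is diverging, so f₂ = −37.0 cm.
Lens 2: 1/d_i2 = 1/f₂ − 1/d_o2 = 1/(-37.0) − 1/(21.42) = -0.07371, so d_i2 = -13.6 cm.
The final image is virtual, 13.6 cm to the left of lens 2 (overall magnification ≈ 0.14).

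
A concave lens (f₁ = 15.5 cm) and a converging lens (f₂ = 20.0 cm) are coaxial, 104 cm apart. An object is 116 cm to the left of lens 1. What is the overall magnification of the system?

m = -0.0241

f₁ = −15.5 cm (diverging).
Lens 1: 1/d_i1 = 1/(-15.5) − 1/(116) = -0.07314, so d_i1 = -13.67 cm; m₁ = −d_i1/d_o1 = +0.1178.
d_o2 = 104 − (-13.67) = 117.7 cm.
Lens 2: 1/d_i2 = 1/(20.0) − 1/(117.7) = 0.04150, so d_i2 = 24.09 cm; m₂ = −d_i2/d_o2 = -0.2047.
m = m₁·m₂ = (+0.1178)(-0.2047) = -0.0241.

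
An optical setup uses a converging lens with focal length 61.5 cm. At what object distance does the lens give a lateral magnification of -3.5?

m = −d_i/d_o ⇒ d_i = −m·d_o.
1/f = 1/d_o + 1/d_i = 1/d_o − 1/(m·d_o) = (1 − 1/m)/d_o, so d_o = f(1 − 1/m) = (61.50)(1 − 1/(-3.5)) = 79.1 cm.

79.1 cm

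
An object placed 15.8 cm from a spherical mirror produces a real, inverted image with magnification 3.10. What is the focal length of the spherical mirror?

f = 11.9 cm (concave)

m = −d_i/d_o ⇒ d_i = −m·d_o = −(-3.10)·(15.8) = 48.98 cm.
1/f = 1/d_o + 1/d_i = 1/(15.8) + 1/(48.98) = 0.08371, so f = 11.9 cm.
Since f is positive, the spherical mirror is concave.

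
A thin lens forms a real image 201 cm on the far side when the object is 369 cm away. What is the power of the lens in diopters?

d_i = +201 cm.
1/f = 1/d_o + 1/d_i = 1/(369) + 1/(201) = 0.007685 cm⁻¹.
f = 130.1 cm = 1.301 m, so P = 1/f = +0.769 D.

P = +0.769 D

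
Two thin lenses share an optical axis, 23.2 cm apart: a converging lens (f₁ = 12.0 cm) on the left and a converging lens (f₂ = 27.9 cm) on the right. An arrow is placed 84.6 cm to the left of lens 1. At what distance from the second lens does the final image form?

13.8 cm

Lens 1: 1/d_i1 = 1/f₁ − 1/d_o1 = 1/(12.0) − 1/(84.6) = 0.07151, so d_i1 = 13.98 cm.
The intermediate image is 13.98 cm to the right of lens 1, which is 23.2 − (13.98) = 9.220 cm to the left of lens 2, so d_o2 = +9.220 cm.
Lens 2: 1/d_i2 = 1/f₂ − 1/d_o2 = 1/(27.9) − 1/(9.220) = -0.07262, so d_i2 = -13.8 cm.
The final image is virtual, 13.8 cm to the left of lens 2 (overall magnification ≈ -0.25).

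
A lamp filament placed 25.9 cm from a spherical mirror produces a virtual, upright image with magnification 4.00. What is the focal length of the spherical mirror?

m = −d_i/d_o ⇒ d_i = −m·d_o = −(+4.00)·(25.9) = -103.6 cm.
1/f = 1/d_o + 1/d_i = 1/(25.9) + 1/(-103.6) = 0.02896, so f = 34.5 cm.
Since f is positive, the spherical mirror is concave.

f = 34.5 cm (concave)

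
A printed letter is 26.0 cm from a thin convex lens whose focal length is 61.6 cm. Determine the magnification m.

1/d_i = 1/f − 1/d_o = 1/(61.60) − 1/(26.0) = -0.02223, so d_i = -44.99 cm.
m = −d_i/d_o = −(-44.99)/(26.0) = +1.73.
The image is virtual, upright and enlarged, on the same side as the object.

m = +1.73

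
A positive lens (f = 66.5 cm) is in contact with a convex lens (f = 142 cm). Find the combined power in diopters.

P₁ = 1/f₁ = 1/(0.665 m) = +1.504 D; P₂ = 1/f₂ = 1/(1.42 m) = +0.7042 D.
For thin lenses in contact, P = P₁ + P₂ = (+1.504) + (+0.7042) = +2.21 D.

P = +2.21 D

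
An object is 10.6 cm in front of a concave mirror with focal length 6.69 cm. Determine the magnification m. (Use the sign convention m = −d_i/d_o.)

1/d_i = 1/f − 1/d_o = 1/(6.690) − 1/(10.6) = 0.05514, so d_i = 18.14 cm.
m = −d_i/d_o = −(18.14)/(10.6) = -1.71.
The image is real, inverted and enlarged, in front of the mirror.

m = -1.71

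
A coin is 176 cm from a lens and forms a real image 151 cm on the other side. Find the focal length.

f = 81.3 cm (converging)

Real image ⇒ d_i = +151 cm.
1/f = 1/d_o + 1/d_i = 1/(176) + 1/(151) = 0.01230, so f = 81.3 cm.
Since f is positive, the lens is converging.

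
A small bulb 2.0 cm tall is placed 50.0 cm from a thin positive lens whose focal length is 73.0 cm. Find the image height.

6.35 cm

1/d_i = 1/f − 1/d_o = 1/(73.00) − 1/(50.0) = -0.006301, so d_i = -158.7 cm.
m = −d_i/d_o = +3.174.
|h_i| = |m|·h_o = 3.174 × 2.0 = 6.35 cm. The image is virtual, upright and enlarged, on the same side as the object.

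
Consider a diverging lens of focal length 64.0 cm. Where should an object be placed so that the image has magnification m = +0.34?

For a diverging lens, f = -64.0 cm.
m = −d_i/d_o ⇒ d_i = −m·d_o.
1/f = 1/d_o + 1/d_i = 1/d_o − 1/(m·d_o) = (1 − 1/m)/d_o, so d_o = f(1 − 1/m) = (-64.00)(1 − 1/(+0.34)) = 124 cm.

124 cm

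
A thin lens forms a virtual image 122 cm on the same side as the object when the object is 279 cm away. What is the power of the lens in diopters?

P = -0.461 D

Virtual image ⇒ d_i = −122 cm.
1/f = 1/d_o + 1/d_i = 1/(279) + 1/(-122) = -0.004612 cm⁻¹.
f = -216.8 cm = -2.168 m, so P = 1/f = -0.461 D.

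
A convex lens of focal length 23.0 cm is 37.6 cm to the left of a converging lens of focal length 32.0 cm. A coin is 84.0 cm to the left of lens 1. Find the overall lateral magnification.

m = -0.463

Lens 1: 1/d_i1 = 1/(23.0) − 1/(84.0) = 0.03157, so d_i1 = 31.67 cm; m₁ = −d_i1/d_o1 = -0.3770.
d_o2 = 37.6 − (31.67) = 5.930 cm.
Lens 2: 1/d_i2 = 1/(32.0) − 1/(5.930) = -0.1374, so d_i2 = -7.279 cm; m₂ = −d_i2/d_o2 = +1.227.
m = m₁·m₂ = (-0.3770)(+1.227) = -0.463.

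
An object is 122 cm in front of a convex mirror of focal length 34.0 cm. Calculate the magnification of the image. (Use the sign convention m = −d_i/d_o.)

m = +0.218

For a convex mirror, f = -34.0 cm.
1/d_i = 1/f − 1/d_o = 1/(-34.00) − 1/(122) = -0.03761, so d_i = -26.59 cm.
m = −d_i/d_o = −(-26.59)/(122) = +0.218.
The image is virtual, upright and reduced, behind the mirror.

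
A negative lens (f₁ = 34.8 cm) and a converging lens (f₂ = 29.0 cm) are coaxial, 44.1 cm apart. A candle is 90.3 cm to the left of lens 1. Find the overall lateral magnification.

f₁ = −34.8 cm (diverging).
Lens 1: 1/d_i1 = 1/(-34.8) − 1/(90.3) = -0.03981, so d_i1 = -25.12 cm; m₁ = −d_i1/d_o1 = +0.2782.
d_o2 = 44.1 − (-25.12) = 69.22 cm.
Lens 2: 1/d_i2 = 1/(29.0) − 1/(69.22) = 0.02004, so d_i2 = 49.91 cm; m₂ = −d_i2/d_o2 = -0.7210.
m = m₁·m₂ = (+0.2782)(-0.7210) = -0.201.

m = -0.201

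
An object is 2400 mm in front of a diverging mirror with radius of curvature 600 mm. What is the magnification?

m = +0.111

f = R/2 = 600/2 = 300.0 mm; for a diverging mirror, f = -300.0 mm.
1/d_i = 1/f − 1/d_o = 1/(-300.0) − 1/(2400) = -0.003750, so d_i = -266.7 mm.
m = −d_i/d_o = −(-266.7)/(2400) = +0.111.
The image is virtual, upright and reduced, behind the mirror.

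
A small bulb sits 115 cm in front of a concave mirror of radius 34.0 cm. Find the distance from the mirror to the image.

f = R/2 = 34.0/2 = 17.00 cm.
Mirror equation: 1/d_i = 1/f − 1/d_o = 1/(17.00) − 1/(115) = 0.05882 − 0.008696 = 0.05013, so d_i = 19.9 cm.
The image is real, inverted and reduced, in front of the mirror.

19.9 cm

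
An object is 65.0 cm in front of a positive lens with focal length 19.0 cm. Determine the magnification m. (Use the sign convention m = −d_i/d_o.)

m = -0.413

1/d_i = 1/f − 1/d_o = 1/(19.00) − 1/(65.0) = 0.03725, so d_i = 26.85 cm.
m = −d_i/d_o = −(26.85)/(65.0) = -0.413.
The image is real, inverted and reduced, on the far side of the lens.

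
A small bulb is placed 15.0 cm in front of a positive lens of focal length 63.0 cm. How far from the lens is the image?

19.7 cm

Thin-lens equation: 1/d_i = 1/f − 1/d_o = 1/(63.00) − 1/(15.0) = 0.01587 − 0.06667 = -0.05079, so d_i = -19.7 cm.
The image is virtual, upright and enlarged, on the same side as the object.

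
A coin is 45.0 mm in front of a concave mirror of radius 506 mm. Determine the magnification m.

m = +1.22

f = R/2 = 506/2 = 253.0 mm.
1/d_i = 1/f − 1/d_o = 1/(253.0) − 1/(45.0) = -0.01827, so d_i = -54.74 mm.
m = −d_i/d_o = −(-54.74)/(45.0) = +1.22.
The image is virtual, upright and enlarged, behind the mirror.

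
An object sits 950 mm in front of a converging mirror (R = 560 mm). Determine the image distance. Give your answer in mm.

397 mm

f = R/2 = 560/2 = 280.0 mm.
Mirror equation: 1/s_i = 1/f − 1/s_o = 1/(280.0) − 1/(950) = 0.003571 − 0.001053 = 0.002519, so s_i = 397 mm.
The image is real, inverted and reduced, in front of the mirror.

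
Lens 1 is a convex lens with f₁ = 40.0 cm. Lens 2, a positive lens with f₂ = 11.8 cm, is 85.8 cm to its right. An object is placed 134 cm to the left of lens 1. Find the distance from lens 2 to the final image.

Lens 1: 1/d_i1 = 1/f₁ − 1/d_o1 = 1/(40.0) − 1/(134) = 0.01754, so d_i1 = 57.02 cm.
The intermediate image is 57.02 cm to the right of lens 1, which is 85.8 − (57.02) = 28.78 cm to the left of lens 2, so d_o2 = +28.78 cm.
Lens 2: 1/d_i2 = 1/f₂ − 1/d_o2 = 1/(11.8) − 1/(28.78) = 0.05000, so d_i2 = 20.0 cm.
The final image is real, 20.0 cm to the right of lens 2 (overall magnification ≈ 0.30).

20.0 cm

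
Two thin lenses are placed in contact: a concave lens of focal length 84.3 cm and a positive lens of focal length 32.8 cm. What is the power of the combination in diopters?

P = +1.86 D

P₁ = 1/f₁ = 1/(-0.843 m) = -1.186 D; P₂ = 1/f₂ = 1/(0.328 m) = +3.049 D.
For thin lenses in contact, P = P₁ + P₂ = (-1.186) + (+3.049) = +1.86 D.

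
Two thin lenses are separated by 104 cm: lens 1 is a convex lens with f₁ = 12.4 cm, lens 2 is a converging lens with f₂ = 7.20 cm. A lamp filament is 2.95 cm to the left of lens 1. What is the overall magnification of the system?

m = -0.0938

Lens 1: 1/d_i1 = 1/(12.4) − 1/(2.95) = -0.2583, so d_i1 = -3.871 cm; m₁ = −d_i1/d_o1 = +1.312.
d_o2 = 104 − (-3.871) = 107.9 cm.
Lens 2: 1/d_i2 = 1/(7.20) − 1/(107.9) = 0.1296, so d_i2 = 7.715 cm; m₂ = −d_i2/d_o2 = -0.07150.
m = m₁·m₂ = (+1.312)(-0.07150) = -0.0938.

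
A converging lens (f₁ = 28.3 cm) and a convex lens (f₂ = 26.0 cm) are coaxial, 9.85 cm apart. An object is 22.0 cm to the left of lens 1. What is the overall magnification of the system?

m = -1.41

Lens 1: 1/d_i1 = 1/(28.3) − 1/(22.0) = -0.01012, so d_i1 = -98.83 cm; m₁ = −d_i1/d_o1 = +4.492.
d_o2 = 9.85 − (-98.83) = 108.7 cm.
Lens 2: 1/d_i2 = 1/(26.0) − 1/(108.7) = 0.02926, so d_i2 = 34.17 cm; m₂ = −d_i2/d_o2 = -0.3144.
m = m₁·m₂ = (+4.492)(-0.3144) = -1.41.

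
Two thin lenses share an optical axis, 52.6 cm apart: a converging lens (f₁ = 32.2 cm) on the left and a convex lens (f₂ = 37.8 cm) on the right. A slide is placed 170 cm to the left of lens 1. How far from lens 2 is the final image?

19.5 cm

Lens 1: 1/d_i1 = 1/f₁ − 1/d_o1 = 1/(32.2) − 1/(170) = 0.02517, so d_i1 = 39.72 cm.
The intermediate image is 39.72 cm to the right of lens 1, which is 52.6 − (39.72) = 12.88 cm to the left of lens 2, so d_o2 = +12.88 cm.
Lens 2: 1/d_i2 = 1/f₂ − 1/d_o2 = 1/(37.8) − 1/(12.88) = -0.05118, so d_i2 = -19.5 cm.
The final image is virtual, 19.5 cm to the left of lens 2 (overall magnification ≈ -0.35).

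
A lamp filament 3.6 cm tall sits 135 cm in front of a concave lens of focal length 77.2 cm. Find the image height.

For a concave lens, f = -77.2 cm.
1/d_i = 1/f − 1/d_o = 1/(-77.20) − 1/(135) = -0.02036, so d_i = -49.11 cm.
m = −d_i/d_o = +0.3638.
|h_i| = |m|·h_o = 0.3638 × 3.6 = 1.31 cm. The image is virtual, upright and reduced, on the same side as the object.

1.31 cm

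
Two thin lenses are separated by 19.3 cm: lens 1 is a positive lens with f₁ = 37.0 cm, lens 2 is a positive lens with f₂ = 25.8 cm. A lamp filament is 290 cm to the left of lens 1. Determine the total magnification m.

m = -0.0771

Lens 1: 1/d_i1 = 1/(37.0) − 1/(290) = 0.02358, so d_i1 = 42.41 cm; m₁ = −d_i1/d_o1 = -0.1462.
d_o2 = 19.3 − (42.41) = -23.11 cm (virtual object).
Lens 2: 1/d_i2 = 1/(25.8) − 1/(-23.11) = 0.08203, so d_i2 = 12.19 cm; m₂ = −d_i2/d_o2 = +0.5275.
m = m₁·m₂ = (-0.1462)(+0.5275) = -0.0771.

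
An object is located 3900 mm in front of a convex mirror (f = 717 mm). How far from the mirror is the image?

For a convex mirror, f = -717 mm.
Mirror equation: 1/v = 1/f − 1/u = 1/(-717.0) − 1/(3900) = -0.001395 − 0.0002564 = -0.001651, so v = -606 mm.
The image is virtual, upright and reduced, behind the mirror.

606 mm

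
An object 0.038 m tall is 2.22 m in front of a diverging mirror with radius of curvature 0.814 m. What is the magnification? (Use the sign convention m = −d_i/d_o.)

f = R/2 = 0.814/2 = 0.4070 m; for a diverging mirror, f = -0.4070 m.
1/d_i = 1/f − 1/d_o = 1/(-0.4070) − 1/(2.22) = -2.907, so d_i = -0.3439 m.
m = −d_i/d_o = −(-0.3439)/(2.22) = +0.155.
The image is virtual, upright and reduced, behind the mirror.

m = +0.155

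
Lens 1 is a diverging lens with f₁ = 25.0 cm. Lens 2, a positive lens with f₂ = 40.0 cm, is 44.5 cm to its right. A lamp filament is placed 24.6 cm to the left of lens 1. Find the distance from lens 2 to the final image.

135 cm

Lens 1 is diverging, so f₁ = −25.0 cm.
Lens 1: 1/d_i1 = 1/f₁ − 1/d_o1 = 1/(-25.0) − 1/(24.6) = -0.08065, so d_i1 = -12.40 cm.
The intermediate image is 12.40 cm to the left of lens 1 (virtual), which is 44.5 − (-12.40) = 56.90 cm to the left of lens 2, so d_o2 = +56.90 cm.
Lens 2: 1/d_i2 = 1/f₂ − 1/d_o2 = 1/(40.0) − 1/(56.90) = 0.007425, so d_i2 = 135 cm.
The final image is real, 135 cm to the right of lens 2 (overall magnification ≈ -1.2).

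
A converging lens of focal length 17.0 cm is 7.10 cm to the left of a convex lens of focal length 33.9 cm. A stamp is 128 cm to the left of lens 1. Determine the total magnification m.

Lens 1: 1/d_i1 = 1/(17.0) − 1/(128) = 0.05101, so d_i1 = 19.60 cm; m₁ = −d_i1/d_o1 = -0.1531.
d_o2 = 7.10 − (19.60) = -12.50 cm (virtual object).
Lens 2: 1/d_i2 = 1/(33.9) − 1/(-12.50) = 0.1095, so d_i2 = 9.133 cm; m₂ = −d_i2/d_o2 = +0.7306.
m = m₁·m₂ = (-0.1531)(+0.7306) = -0.112.

m = -0.112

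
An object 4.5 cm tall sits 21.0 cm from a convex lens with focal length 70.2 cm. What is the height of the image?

1/d_i = 1/f − 1/d_o = 1/(70.20) − 1/(21.0) = -0.03337, so d_i = -29.96 cm.
m = −d_i/d_o = +1.427.
|h_i| = |m|·h_o = 1.427 × 4.5 = 6.42 cm. The image is virtual, upright and enlarged, on the same side as the object.

6.42 cm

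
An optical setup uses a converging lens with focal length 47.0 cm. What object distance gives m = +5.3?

m = −d_i/d_o ⇒ d_i = −m·d_o.
1/f = 1/d_o + 1/d_i = 1/d_o − 1/(m·d_o) = (1 − 1/m)/d_o, so d_o = f(1 − 1/m) = (47.00)(1 − 1/(+5.3)) = 38.1 cm.

38.1 cm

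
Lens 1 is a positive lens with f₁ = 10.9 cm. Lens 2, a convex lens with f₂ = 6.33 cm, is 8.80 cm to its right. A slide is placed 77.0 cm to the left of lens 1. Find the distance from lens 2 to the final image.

2.41 cm

Lens 1: 1/d_i1 = 1/f₁ − 1/d_o1 = 1/(10.9) − 1/(77.0) = 0.07876, so d_i1 = 12.70 cm.
The intermediate image is 12.70 cm to the right of lens 1, which lies 3.900 cm to the right of lens 2 — a virtual object — so d_o2 = −3.900 cm.
Lens 2: 1/d_i2 = 1/f₂ − 1/d_o2 = 1/(6.33) − 1/(-3.900) = 0.4144, so d_i2 = 2.41 cm.
The final image is real, 2.41 cm to the right of lens 2 (overall magnification ≈ -0.10).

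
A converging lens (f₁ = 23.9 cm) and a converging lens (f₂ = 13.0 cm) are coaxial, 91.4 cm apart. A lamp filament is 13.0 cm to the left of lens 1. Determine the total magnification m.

m = -0.267

Lens 1: 1/d_i1 = 1/(23.9) − 1/(13.0) = -0.03508, so d_i1 = -28.50 cm; m₁ = −d_i1/d_o1 = +2.192.
d_o2 = 91.4 − (-28.50) = 119.9 cm.
Lens 2: 1/d_i2 = 1/(13.0) − 1/(119.9) = 0.06858, so d_i2 = 14.58 cm; m₂ = −d_i2/d_o2 = -0.1216.
m = m₁·m₂ = (+2.192)(-0.1216) = -0.267.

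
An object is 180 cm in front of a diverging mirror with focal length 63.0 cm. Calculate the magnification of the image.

m = +0.259

For a diverging mirror, f = -63.0 cm.
1/d_i = 1/f − 1/d_o = 1/(-63.00) − 1/(180) = -0.02143, so d_i = -46.67 cm.
m = −d_i/d_o = −(-46.67)/(180) = +0.259.
The image is virtual, upright and reduced, behind the mirror.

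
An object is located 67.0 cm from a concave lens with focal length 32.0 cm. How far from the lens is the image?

For a concave lens, f = -32.0 cm.
Lens equation: 1/q = 1/f − 1/p = 1/(-32.00) − 1/(67.0) = -0.03125 − 0.01493 = -0.04618, so q = -21.7 cm.
The image is virtual, upright and reduced, on the same side as the object.

21.7 cm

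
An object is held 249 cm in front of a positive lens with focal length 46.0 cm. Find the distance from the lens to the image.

56.4 cm

Thin-lens equation: 1/v = 1/f − 1/u = 1/(46.00) − 1/(249) = 0.02174 − 0.004016 = 0.01772, so v = 56.4 cm.
The image is real, inverted and reduced, on the far side of the lens.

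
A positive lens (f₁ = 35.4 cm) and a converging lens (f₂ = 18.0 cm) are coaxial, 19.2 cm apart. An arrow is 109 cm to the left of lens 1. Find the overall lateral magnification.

m = -0.169

Lens 1: 1/d_i1 = 1/(35.4) − 1/(109) = 0.01907, so d_i1 = 52.43 cm; m₁ = −d_i1/d_o1 = -0.4810.
d_o2 = 19.2 − (52.43) = -33.23 cm (virtual object).
Lens 2: 1/d_i2 = 1/(18.0) − 1/(-33.23) = 0.08565, so d_i2 = 11.68 cm; m₂ = −d_i2/d_o2 = +0.3514.
m = m₁·m₂ = (-0.4810)(+0.3514) = -0.169.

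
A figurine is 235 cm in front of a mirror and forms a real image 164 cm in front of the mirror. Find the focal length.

Real image ⇒ d_i = +164 cm.
1/f = 1/d_o + 1/d_i = 1/(235) + 1/(164) = 0.01035, so f = 96.6 cm.
Since f is positive, the mirror is concave.

f = 96.6 cm (concave)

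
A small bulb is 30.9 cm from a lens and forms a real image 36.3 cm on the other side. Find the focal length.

f = 16.7 cm (converging)

Real image ⇒ d_i = +36.3 cm.
1/f = 1/d_o + 1/d_i = 1/(30.9) + 1/(36.3) = 0.05991, so f = 16.7 cm.
Since f is positive, the lens is converging.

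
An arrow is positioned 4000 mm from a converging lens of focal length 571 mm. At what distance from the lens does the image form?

Thin-lens equation: 1/v = 1/f − 1/u = 1/(571.0) − 1/(4000) = 0.001751 − 0.0002500 = 0.001501, so v = 666 mm.
The image is real, inverted and reduced, on the far side of the lens.

666 mm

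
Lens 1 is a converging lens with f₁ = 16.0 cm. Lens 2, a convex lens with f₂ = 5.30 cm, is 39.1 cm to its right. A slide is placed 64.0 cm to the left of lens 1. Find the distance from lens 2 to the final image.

Lens 1: 1/d_i1 = 1/f₁ − 1/d_o1 = 1/(16.0) − 1/(64.0) = 0.04688, so d_i1 = 21.33 cm.
The intermediate image is 21.33 cm to the right of lens 1, which is 39.1 − (21.33) = 17.77 cm to the left of lens 2, so d_o2 = +17.77 cm.
Lens 2: 1/d_i2 = 1/f₂ − 1/d_o2 = 1/(5.30) − 1/(17.77) = 0.1324, so d_i2 = 7.55 cm.
The final image is real, 7.55 cm to the right of lens 2 (overall magnification ≈ 0.14).

7.55 cm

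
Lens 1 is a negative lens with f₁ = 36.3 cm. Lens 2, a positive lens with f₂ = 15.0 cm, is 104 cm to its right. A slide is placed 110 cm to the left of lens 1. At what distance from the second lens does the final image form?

16.9 cm

Lens 1 is diverging, so f₁ = −36.3 cm.
Lens 1: 1/d_i1 = 1/f₁ − 1/d_o1 = 1/(-36.3) − 1/(110) = -0.03664, so d_i1 = -27.29 cm.
The intermediate image is 27.29 cm to the left of lens 1 (virtual), which is 104 − (-27.29) = 131.3 cm to the left of lens 2, so d_o2 = +131.3 cm.
Lens 2: 1/d_i2 = 1/f₂ − 1/d_o2 = 1/(15.0) − 1/(131.3) = 0.05905, so d_i2 = 16.9 cm.
The final image is real, 16.9 cm to the right of lens 2 (overall magnification ≈ -0.032).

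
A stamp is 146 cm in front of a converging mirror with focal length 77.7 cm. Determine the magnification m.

1/d_i = 1/f − 1/d_o = 1/(77.70) − 1/(146) = 0.006021, so d_i = 166.1 cm.
m = −d_i/d_o = −(166.1)/(146) = -1.14.
The image is real, inverted and enlarged, in front of the mirror.

m = -1.14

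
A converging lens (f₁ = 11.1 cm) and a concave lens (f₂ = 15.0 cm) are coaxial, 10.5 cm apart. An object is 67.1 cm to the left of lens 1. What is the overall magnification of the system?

Lens 1: 1/d_i1 = 1/(11.1) − 1/(67.1) = 0.07519, so d_i1 = 13.30 cm; m₁ = −d_i1/d_o1 = -0.1982.
d_o2 = 10.5 − (13.30) = -2.800 cm (virtual object).
f₂ = −15.0 cm (diverging).
Lens 2: 1/d_i2 = 1/(-15.0) − 1/(-2.800) = 0.2905, so d_i2 = 3.443 cm; m₂ = −d_i2/d_o2 = +1.230.
m = m₁·m₂ = (-0.1982)(+1.230) = -0.244.

m = -0.244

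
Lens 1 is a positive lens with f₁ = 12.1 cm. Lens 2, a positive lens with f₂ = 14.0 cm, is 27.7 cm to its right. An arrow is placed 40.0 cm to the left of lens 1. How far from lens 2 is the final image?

39.7 cm

Lens 1: 1/d_i1 = 1/f₁ − 1/d_o1 = 1/(12.1) − 1/(40.0) = 0.05764, so d_i1 = 17.35 cm.
The intermediate image is 17.35 cm to the right of lens 1, which is 27.7 − (17.35) = 10.35 cm to the left of lens 2, so d_o2 = +10.35 cm.
Lens 2: 1/d_i2 = 1/f₂ − 1/d_o2 = 1/(14.0) − 1/(10.35) = -0.02519, so d_i2 = -39.7 cm.
The final image is virtual, 39.7 cm to the left of lens 2 (overall magnification ≈ -1.7).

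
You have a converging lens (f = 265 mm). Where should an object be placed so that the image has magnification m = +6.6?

m = −d_i/d_o ⇒ d_i = −m·d_o.
1/f = 1/d_o + 1/d_i = 1/d_o − 1/(m·d_o) = (1 − 1/m)/d_o, so d_o = f(1 − 1/m) = (265.0)(1 − 1/(+6.6)) = 225 mm.

225 mm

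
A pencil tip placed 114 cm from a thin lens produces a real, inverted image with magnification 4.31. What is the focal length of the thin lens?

f = 92.5 cm (converging)

m = −d_i/d_o ⇒ d_i = −m·d_o = −(-4.31)·(114) = 491.3 cm.
1/f = 1/d_o + 1/d_i = 1/(114) + 1/(491.3) = 0.01081, so f = 92.5 cm.
Since f is positive, the thin lens is converging.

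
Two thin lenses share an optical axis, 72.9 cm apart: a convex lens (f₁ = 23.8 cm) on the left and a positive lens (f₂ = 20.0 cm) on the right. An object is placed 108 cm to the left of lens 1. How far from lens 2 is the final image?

37.9 cm

Lens 1: 1/d_i1 = 1/f₁ − 1/d_o1 = 1/(23.8) − 1/(108) = 0.03276, so d_i1 = 30.53 cm.
The intermediate image is 30.53 cm to the right of lens 1, which is 72.9 − (30.53) = 42.37 cm to the left of lens 2, so d_o2 = +42.37 cm.
Lens 2: 1/d_i2 = 1/f₂ − 1/d_o2 = 1/(20.0) − 1/(42.37) = 0.02640, so d_i2 = 37.9 cm.
The final image is real, 37.9 cm to the right of lens 2 (overall magnification ≈ 0.25).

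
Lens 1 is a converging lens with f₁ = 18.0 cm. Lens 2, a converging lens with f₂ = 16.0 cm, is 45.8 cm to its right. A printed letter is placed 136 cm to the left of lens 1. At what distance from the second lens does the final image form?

44.3 cm

Lens 1: 1/d_i1 = 1/f₁ − 1/d_o1 = 1/(18.0) − 1/(136) = 0.04820, so d_i1 = 20.75 cm.
The intermediate image is 20.75 cm to the right of lens 1, which is 45.8 − (20.75) = 25.05 cm to the left of lens 2, so d_o2 = +25.05 cm.
Lens 2: 1/d_i2 = 1/f₂ − 1/d_o2 = 1/(16.0) − 1/(25.05) = 0.02258, so d_i2 = 44.3 cm.
The final image is real, 44.3 cm to the right of lens 2 (overall magnification ≈ 0.27).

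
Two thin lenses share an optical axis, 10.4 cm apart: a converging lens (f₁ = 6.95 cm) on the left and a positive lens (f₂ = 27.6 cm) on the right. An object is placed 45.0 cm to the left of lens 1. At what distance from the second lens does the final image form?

Lens 1: 1/d_i1 = 1/f₁ − 1/d_o1 = 1/(6.95) − 1/(45.0) = 0.1217, so d_i1 = 8.219 cm.
The intermediate image is 8.219 cm to the right of lens 1, which is 10.4 − (8.219) = 2.181 cm to the left of lens 2, so d_o2 = +2.181 cm.
Lens 2: 1/d_i2 = 1/f₂ − 1/d_o2 = 1/(27.6) − 1/(2.181) = -0.4223, so d_i2 = -2.37 cm.
The final image is virtual, 2.37 cm to the left of lens 2 (overall magnification ≈ -0.20).

2.37 cm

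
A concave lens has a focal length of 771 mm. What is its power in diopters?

P = -1.30 D

For a concave lens, f = −771 mm.
f = -77.1 cm = -0.771 m.
P = 1/f = 1/(-0.771 m) = -1.30 D.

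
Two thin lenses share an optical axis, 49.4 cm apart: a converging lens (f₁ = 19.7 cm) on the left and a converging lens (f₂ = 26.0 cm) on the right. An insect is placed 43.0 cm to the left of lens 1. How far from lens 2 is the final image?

Lens 1: 1/d_i1 = 1/f₁ − 1/d_o1 = 1/(19.7) − 1/(43.0) = 0.02751, so d_i1 = 36.36 cm.
The intermediate image is 36.36 cm to the right of lens 1, which is 49.4 − (36.36) = 13.04 cm to the left of lens 2, so d_o2 = +13.04 cm.
Lens 2: 1/d_i2 = 1/f₂ − 1/d_o2 = 1/(26.0) − 1/(13.04) = -0.03823, so d_i2 = -26.2 cm.
The final image is virtual, 26.2 cm to the left of lens 2 (overall magnification ≈ -1.7).

26.2 cm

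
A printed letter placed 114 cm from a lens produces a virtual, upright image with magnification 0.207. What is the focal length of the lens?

m = −d_i/d_o ⇒ d_i = −m·d_o = −(+0.207)·(114) = -23.60 cm.
1/f = 1/d_o + 1/d_i = 1/(114) + 1/(-23.60) = -0.03360, so f = -29.8 cm.
Since f is negative, the lens is diverging.

f = -29.8 cm (diverging)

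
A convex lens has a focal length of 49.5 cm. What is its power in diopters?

P = +2.02 D

f = 49.5 cm = 0.495 m.
P = 1/f = 1/(0.495 m) = +2.02 D.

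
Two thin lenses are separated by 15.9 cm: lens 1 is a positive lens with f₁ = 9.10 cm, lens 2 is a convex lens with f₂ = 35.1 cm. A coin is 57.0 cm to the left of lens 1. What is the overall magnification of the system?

m = -0.222

Lens 1: 1/d_i1 = 1/(9.10) − 1/(57.0) = 0.09235, so d_i1 = 10.83 cm; m₁ = −d_i1/d_o1 = -0.1900.
d_o2 = 15.9 − (10.83) = 5.070 cm.
Lens 2: 1/d_i2 = 1/(35.1) − 1/(5.070) = -0.1687, so d_i2 = -5.926 cm; m₂ = −d_i2/d_o2 = +1.169.
m = m₁·m₂ = (-0.1900)(+1.169) = -0.222.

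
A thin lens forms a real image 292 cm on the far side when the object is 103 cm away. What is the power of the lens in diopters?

d_i = +292 cm.
1/f = 1/d_o + 1/d_i = 1/(103) + 1/(292) = 0.01313 cm⁻¹.
f = 76.14 cm = 0.7614 m, so P = 1/f = +1.31 D.

P = +1.31 D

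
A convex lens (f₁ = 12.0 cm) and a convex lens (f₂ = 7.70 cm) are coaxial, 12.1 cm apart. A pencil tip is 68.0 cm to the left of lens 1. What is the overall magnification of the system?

Lens 1: 1/d_i1 = 1/(12.0) − 1/(68.0) = 0.06863, so d_i1 = 14.57 cm; m₁ = −d_i1/d_o1 = -0.2143.
d_o2 = 12.1 − (14.57) = -2.470 cm (virtual object).
Lens 2: 1/d_i2 = 1/(7.70) − 1/(-2.470) = 0.5347, so d_i2 = 1.870 cm; m₂ = −d_i2/d_o2 = +0.7571.
m = m₁·m₂ = (-0.2143)(+0.7571) = -0.162.

m = -0.162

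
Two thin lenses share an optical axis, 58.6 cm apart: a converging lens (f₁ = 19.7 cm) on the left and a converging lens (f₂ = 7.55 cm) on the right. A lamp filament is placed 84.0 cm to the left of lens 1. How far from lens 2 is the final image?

Lens 1: 1/d_i1 = 1/f₁ − 1/d_o1 = 1/(19.7) − 1/(84.0) = 0.03886, so d_i1 = 25.74 cm.
The intermediate image is 25.74 cm to the right of lens 1, which is 58.6 − (25.74) = 32.86 cm to the left of lens 2, so d_o2 = +32.86 cm.
Lens 2: 1/d_i2 = 1/f₂ − 1/d_o2 = 1/(7.55) − 1/(32.86) = 0.1020, so d_i2 = 9.80 cm.
The final image is real, 9.80 cm to the right of lens 2 (overall magnification ≈ 0.091).

9.80 cm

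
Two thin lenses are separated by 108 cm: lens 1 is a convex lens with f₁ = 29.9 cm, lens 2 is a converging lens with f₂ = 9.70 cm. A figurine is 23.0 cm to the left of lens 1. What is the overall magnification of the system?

m = -0.212

Lens 1: 1/d_i1 = 1/(29.9) − 1/(23.0) = -0.01003, so d_i1 = -99.67 cm; m₁ = −d_i1/d_o1 = +4.333.
d_o2 = 108 − (-99.67) = 207.7 cm.
Lens 2: 1/d_i2 = 1/(9.70) − 1/(207.7) = 0.09828, so d_i2 = 10.18 cm; m₂ = −d_i2/d_o2 = -0.04899.
m = m₁·m₂ = (+4.333)(-0.04899) = -0.212.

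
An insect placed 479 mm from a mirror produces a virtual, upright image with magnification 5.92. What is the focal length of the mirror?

f = 576 mm (concave)

m = −d_i/d_o ⇒ d_i = −m·d_o = −(+5.92)·(479) = -2836 mm.
1/f = 1/d_o + 1/d_i = 1/(479) + 1/(-2836) = 0.001735, so f = 576 mm.
Since f is positive, the mirror is concave.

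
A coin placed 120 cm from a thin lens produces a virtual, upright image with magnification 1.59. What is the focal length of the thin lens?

f = 323 cm (converging)

m = −d_i/d_o ⇒ d_i = −m·d_o = −(+1.59)·(120) = -190.8 cm.
1/f = 1/d_o + 1/d_i = 1/(120) + 1/(-190.8) = 0.003092, so f = 323 cm.
Since f is positive, the thin lens is converging.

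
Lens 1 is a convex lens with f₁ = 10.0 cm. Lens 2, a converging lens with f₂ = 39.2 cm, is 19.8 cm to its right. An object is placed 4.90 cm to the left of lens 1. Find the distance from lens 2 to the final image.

118 cm

Lens 1: 1/d_i1 = 1/f₁ − 1/d_o1 = 1/(10.0) − 1/(4.90) = -0.1041, so d_i1 = -9.608 cm.
The intermediate image is 9.608 cm to the left of lens 1 (virtual), which is 19.8 − (-9.608) = 29.41 cm to the left of lens 2, so d_o2 = +29.41 cm.
Lens 2: 1/d_i2 = 1/f₂ − 1/d_o2 = 1/(39.2) − 1/(29.41) = -0.008492, so d_i2 = -118 cm.
The final image is virtual, 118 cm to the left of lens 2 (overall magnification ≈ 7.8).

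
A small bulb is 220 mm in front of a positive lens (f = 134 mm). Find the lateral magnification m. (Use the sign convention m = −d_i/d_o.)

1/d_i = 1/f − 1/d_o = 1/(134.0) − 1/(220) = 0.002917, so d_i = 342.8 mm.
m = −d_i/d_o = −(342.8)/(220) = -1.56.
The image is real, inverted and enlarged, on the far side of the lens.

m = -1.56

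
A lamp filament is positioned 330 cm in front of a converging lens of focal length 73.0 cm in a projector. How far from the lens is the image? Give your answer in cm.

Lens equation: 1/s_i = 1/f − 1/s_o = 1/(73.00) − 1/(330) = 0.01370 − 0.003030 = 0.01067, so s_i = 93.7 cm.
The image is real, inverted and reduced, on the far side of the lens.

93.7 cm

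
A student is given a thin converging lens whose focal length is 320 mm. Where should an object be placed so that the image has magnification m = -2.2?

465 mm

m = −d_i/d_o ⇒ d_i = −m·d_o.
1/f = 1/d_o + 1/d_i = 1/d_o − 1/(m·d_o) = (1 − 1/m)/d_o, so d_o = f(1 − 1/m) = (320.0)(1 − 1/(-2.2)) = 465 mm.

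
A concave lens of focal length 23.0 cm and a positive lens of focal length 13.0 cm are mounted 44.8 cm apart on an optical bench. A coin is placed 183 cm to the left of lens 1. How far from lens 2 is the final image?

16.2 cm

Lens 1 is diverging, so f₁ = −23.0 cm.
Lens 1: 1/d_i1 = 1/f₁ − 1/d_o1 = 1/(-23.0) − 1/(183) = -0.04894, so d_i1 = -20.43 cm.
The intermediate image is 20.43 cm to the left of lens 1 (virtual), which is 44.8 − (-20.43) = 65.23 cm to the left of lens 2, so d_o2 = +65.23 cm.
Lens 2: 1/d_i2 = 1/f₂ − 1/d_o2 = 1/(13.0) − 1/(65.23) = 0.06159, so d_i2 = 16.2 cm.
The final image is real, 16.2 cm to the right of lens 2 (overall magnification ≈ -0.028).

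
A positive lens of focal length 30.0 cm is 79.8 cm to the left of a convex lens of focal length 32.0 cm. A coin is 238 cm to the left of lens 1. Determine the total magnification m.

Lens 1: 1/d_i1 = 1/(30.0) − 1/(238) = 0.02913, so d_i1 = 34.33 cm; m₁ = −d_i1/d_o1 = -0.1442.
d_o2 = 79.8 − (34.33) = 45.47 cm.
Lens 2: 1/d_i2 = 1/(32.0) − 1/(45.47) = 0.009257, so d_i2 = 108.0 cm; m₂ = −d_i2/d_o2 = -2.376.
m = m₁·m₂ = (-0.1442)(-2.376) = +0.343.

m = +0.343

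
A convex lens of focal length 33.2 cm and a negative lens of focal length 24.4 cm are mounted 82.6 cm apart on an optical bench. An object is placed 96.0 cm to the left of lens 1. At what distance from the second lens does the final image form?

13.8 cm

Lens 1: 1/d_i1 = 1/f₁ − 1/d_o1 = 1/(33.2) − 1/(96.0) = 0.01970, so d_i1 = 50.75 cm.
The intermediate image is 50.75 cm to the right of lens 1, which is 82.6 − (50.75) = 31.85 cm to the left of lens 2, so d_o2 = +31.85 cm.
Lens 2 is diverging, so f₂ = −24.4 cm.
Lens 2: 1/d_i2 = 1/f₂ − 1/d_o2 = 1/(-24.4) − 1/(31.85) = -0.07238, so d_i2 = -13.8 cm.
The final image is virtual, 13.8 cm to the left of lens 2 (overall magnification ≈ -0.23).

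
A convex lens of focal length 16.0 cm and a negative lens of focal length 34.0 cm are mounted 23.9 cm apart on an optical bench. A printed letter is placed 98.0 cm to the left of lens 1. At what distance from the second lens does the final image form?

4.19 cm

Lens 1: 1/d_i1 = 1/f₁ − 1/d_o1 = 1/(16.0) − 1/(98.0) = 0.05230, so d_i1 = 19.12 cm.
The intermediate image is 19.12 cm to the right of lens 1, which is 23.9 − (19.12) = 4.780 cm to the left of lens 2, so d_o2 = +4.780 cm.
Lens 2 is diverging, so f₂ = −34.0 cm.
Lens 2: 1/d_i2 = 1/f₂ − 1/d_o2 = 1/(-34.0) − 1/(4.780) = -0.2386, so d_i2 = -4.19 cm.
The final image is virtual, 4.19 cm to the left of lens 2 (overall magnification ≈ -0.17).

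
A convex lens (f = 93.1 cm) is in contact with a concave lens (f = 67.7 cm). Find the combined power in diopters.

P = -0.403 D

P₁ = 1/f₁ = 1/(0.931 m) = +1.074 D; P₂ = 1/f₂ = 1/(-0.677 m) = -1.477 D.
For thin lenses in contact, P = P₁ + P₂ = (+1.074) + (-1.477) = -0.403 D.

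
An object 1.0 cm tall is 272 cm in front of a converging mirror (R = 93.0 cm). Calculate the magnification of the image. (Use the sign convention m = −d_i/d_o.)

m = -0.206

f = R/2 = 93.0/2 = 46.50 cm.
1/d_i = 1/f − 1/d_o = 1/(46.50) − 1/(272) = 0.01783, so d_i = 56.09 cm.
m = −d_i/d_o = −(56.09)/(272) = -0.206.
The image is real, inverted and reduced, in front of the mirror.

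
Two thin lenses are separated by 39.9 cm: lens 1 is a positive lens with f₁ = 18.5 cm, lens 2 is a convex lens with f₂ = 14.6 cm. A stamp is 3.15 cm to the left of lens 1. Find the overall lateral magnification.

Lens 1: 1/d_i1 = 1/(18.5) − 1/(3.15) = -0.2634, so d_i1 = -3.796 cm; m₁ = −d_i1/d_o1 = +1.205.
d_o2 = 39.9 − (-3.796) = 43.70 cm.
Lens 2: 1/d_i2 = 1/(14.6) − 1/(43.70) = 0.04561, so d_i2 = 21.93 cm; m₂ = −d_i2/d_o2 = -0.5017.
m = m₁·m₂ = (+1.205)(-0.5017) = -0.605.

m = -0.605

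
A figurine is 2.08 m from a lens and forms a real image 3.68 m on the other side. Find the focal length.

Real image ⇒ d_i = +3.68 m.
1/f = 1/d_o + 1/d_i = 1/(2.08) + 1/(3.68) = 0.7525, so f = 1.33 m.
Since f is positive, the lens is converging.

f = 1.33 m (converging)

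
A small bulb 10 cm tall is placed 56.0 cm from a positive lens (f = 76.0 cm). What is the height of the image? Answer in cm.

1/d_i = 1/f − 1/d_o = 1/(76.00) − 1/(56.0) = -0.004699, so d_i = -212.8 cm.
m = −d_i/d_o = +3.800.
|h_i| = |m|·h_o = 3.800 × 10 = 38.0 cm. The image is virtual, upright and enlarged, on the same side as the object.

38.0 cm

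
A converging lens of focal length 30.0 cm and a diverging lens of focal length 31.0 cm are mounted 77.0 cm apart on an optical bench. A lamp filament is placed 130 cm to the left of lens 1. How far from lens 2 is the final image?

17.1 cm

Lens 1: 1/d_i1 = 1/f₁ − 1/d_o1 = 1/(30.0) − 1/(130) = 0.02564, so d_i1 = 39.00 cm.
The intermediate image is 39.00 cm to the right of lens 1, which is 77.0 − (39.00) = 38.00 cm to the left of lens 2, so d_o2 = +38.00 cm.
Lens 2 is diverging, so f₂ = −31.0 cm.
Lens 2: 1/d_i2 = 1/f₂ − 1/d_o2 = 1/(-31.0) − 1/(38.00) = -0.05857, so d_i2 = -17.1 cm.
The final image is virtual, 17.1 cm to the left of lens 2 (overall magnification ≈ -0.13).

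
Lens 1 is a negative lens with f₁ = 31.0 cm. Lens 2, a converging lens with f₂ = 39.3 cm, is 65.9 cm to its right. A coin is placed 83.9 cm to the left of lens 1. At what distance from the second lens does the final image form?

70.7 cm

Lens 1 is diverging, so f₁ = −31.0 cm.
Lens 1: 1/d_i1 = 1/f₁ − 1/d_o1 = 1/(-31.0) − 1/(83.9) = -0.04418, so d_i1 = -22.64 cm.
The intermediate image is 22.64 cm to the left of lens 1 (virtual), which is 65.9 − (-22.64) = 88.54 cm to the left of lens 2, so d_o2 = +88.54 cm.
Lens 2: 1/d_i2 = 1/f₂ − 1/d_o2 = 1/(39.3) − 1/(88.54) = 0.01415, so d_i2 = 70.7 cm.
The final image is real, 70.7 cm to the right of lens 2 (overall magnification ≈ -0.22).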